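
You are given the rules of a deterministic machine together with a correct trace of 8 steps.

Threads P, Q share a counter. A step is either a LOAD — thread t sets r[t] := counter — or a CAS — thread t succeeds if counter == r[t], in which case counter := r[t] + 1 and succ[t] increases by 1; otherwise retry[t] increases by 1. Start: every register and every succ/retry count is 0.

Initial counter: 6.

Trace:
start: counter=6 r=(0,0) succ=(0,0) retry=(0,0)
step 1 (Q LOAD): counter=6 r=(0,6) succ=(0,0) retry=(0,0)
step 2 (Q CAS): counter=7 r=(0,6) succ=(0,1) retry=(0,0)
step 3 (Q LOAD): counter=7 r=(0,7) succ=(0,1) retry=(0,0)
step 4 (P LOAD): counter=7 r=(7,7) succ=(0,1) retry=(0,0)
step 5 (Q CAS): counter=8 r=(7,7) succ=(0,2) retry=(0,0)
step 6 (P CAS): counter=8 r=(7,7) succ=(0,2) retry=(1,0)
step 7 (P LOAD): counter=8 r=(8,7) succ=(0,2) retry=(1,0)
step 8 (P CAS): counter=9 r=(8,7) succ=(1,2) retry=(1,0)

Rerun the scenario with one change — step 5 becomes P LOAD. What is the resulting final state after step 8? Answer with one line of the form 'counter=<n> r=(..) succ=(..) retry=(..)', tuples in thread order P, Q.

counter=9 r=(8,7) succ=(2,1) retry=(0,0)

(re-executing from step 5 with the substitution; state before step 5: counter=7 r=(7,7) succ=(0,1) retry=(0,0))
step 5 (P LOAD): counter=7 r=(7,7) succ=(0,1) retry=(0,0)
step 6 (P CAS): counter=8 r=(7,7) succ=(1,1) retry=(0,0)
step 7 (P LOAD): counter=8 r=(8,7) succ=(1,1) retry=(0,0)
step 8 (P CAS): counter=9 r=(8,7) succ=(2,1) retry=(0,0)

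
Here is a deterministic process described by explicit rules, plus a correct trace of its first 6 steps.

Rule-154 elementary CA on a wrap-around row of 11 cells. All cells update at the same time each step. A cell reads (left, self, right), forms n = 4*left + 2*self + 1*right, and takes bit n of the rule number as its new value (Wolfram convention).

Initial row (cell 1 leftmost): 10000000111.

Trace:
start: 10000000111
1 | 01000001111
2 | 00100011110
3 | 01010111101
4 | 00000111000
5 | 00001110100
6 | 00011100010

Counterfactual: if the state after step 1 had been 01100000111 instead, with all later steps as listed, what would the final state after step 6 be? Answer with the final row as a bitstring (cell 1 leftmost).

00011100101

state after step 1 := 01100000111
2 | 01010001110
3 | 10001011101
4 | 01010011001
5 | 00001110110
6 | 00011100101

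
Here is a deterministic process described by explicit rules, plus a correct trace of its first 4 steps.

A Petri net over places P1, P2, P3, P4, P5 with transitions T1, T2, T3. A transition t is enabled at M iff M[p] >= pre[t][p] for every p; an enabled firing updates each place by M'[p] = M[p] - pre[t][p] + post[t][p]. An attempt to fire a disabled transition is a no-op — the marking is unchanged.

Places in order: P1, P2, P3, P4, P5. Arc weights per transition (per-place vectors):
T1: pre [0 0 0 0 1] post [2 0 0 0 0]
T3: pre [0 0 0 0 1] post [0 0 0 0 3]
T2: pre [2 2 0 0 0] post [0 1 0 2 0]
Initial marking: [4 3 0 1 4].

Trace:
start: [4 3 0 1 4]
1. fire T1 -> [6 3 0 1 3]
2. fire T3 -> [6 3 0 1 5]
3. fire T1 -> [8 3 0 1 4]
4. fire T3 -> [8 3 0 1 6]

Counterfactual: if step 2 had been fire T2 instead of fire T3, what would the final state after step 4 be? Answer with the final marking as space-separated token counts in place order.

6 2 0 3 4

(re-executing from step 2 with the substitution; state before step 2: [6 3 0 1 3])
2. fire T2 -> [4 2 0 3 3]
3. fire T1 -> [6 2 0 3 2]
4. fire T3 -> [6 2 0 3 4]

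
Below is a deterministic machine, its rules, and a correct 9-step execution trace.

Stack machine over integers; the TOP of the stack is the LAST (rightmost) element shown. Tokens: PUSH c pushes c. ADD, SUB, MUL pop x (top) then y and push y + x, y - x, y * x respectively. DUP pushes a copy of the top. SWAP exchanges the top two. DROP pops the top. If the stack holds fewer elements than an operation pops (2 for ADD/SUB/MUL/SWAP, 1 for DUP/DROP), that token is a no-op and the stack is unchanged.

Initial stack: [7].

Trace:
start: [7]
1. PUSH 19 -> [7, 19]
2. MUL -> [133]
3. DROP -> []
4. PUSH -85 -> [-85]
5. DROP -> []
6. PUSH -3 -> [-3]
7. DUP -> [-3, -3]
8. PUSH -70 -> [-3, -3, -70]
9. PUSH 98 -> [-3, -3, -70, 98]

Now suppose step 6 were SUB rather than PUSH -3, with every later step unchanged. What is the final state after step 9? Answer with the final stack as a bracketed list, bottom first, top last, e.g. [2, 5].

(re-executing from step 6 with the substitution; state before step 6: [])
6. SUB -> []
7. DUP -> []
8. PUSH -70 -> [-70]
9. PUSH 98 -> [-70, 98]

[-70, 98]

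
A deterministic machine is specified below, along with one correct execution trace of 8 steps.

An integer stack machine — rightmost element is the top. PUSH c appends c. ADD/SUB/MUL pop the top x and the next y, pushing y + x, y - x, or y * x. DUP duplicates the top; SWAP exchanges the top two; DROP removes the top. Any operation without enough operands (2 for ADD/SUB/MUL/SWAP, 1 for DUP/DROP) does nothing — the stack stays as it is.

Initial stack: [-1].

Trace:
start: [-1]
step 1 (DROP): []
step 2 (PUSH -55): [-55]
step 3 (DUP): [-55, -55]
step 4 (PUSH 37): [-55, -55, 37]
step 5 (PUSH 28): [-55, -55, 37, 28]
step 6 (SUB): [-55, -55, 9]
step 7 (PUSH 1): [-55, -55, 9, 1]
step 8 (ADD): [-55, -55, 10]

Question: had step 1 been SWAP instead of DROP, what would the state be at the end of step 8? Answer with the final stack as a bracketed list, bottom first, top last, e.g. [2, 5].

(re-executing from step 1 with the substitution; state before step 1: [-1])
step 1 (SWAP): [-1]
step 2 (PUSH -55): [-1, -55]
step 3 (DUP): [-1, -55, -55]
step 4 (PUSH 37): [-1, -55, -55, 37]
step 5 (PUSH 28): [-1, -55, -55, 37, 28]
step 6 (SUB): [-1, -55, -55, 9]
step 7 (PUSH 1): [-1, -55, -55, 9, 1]
step 8 (ADD): [-1, -55, -55, 10]

[-1, -55, -55, 10]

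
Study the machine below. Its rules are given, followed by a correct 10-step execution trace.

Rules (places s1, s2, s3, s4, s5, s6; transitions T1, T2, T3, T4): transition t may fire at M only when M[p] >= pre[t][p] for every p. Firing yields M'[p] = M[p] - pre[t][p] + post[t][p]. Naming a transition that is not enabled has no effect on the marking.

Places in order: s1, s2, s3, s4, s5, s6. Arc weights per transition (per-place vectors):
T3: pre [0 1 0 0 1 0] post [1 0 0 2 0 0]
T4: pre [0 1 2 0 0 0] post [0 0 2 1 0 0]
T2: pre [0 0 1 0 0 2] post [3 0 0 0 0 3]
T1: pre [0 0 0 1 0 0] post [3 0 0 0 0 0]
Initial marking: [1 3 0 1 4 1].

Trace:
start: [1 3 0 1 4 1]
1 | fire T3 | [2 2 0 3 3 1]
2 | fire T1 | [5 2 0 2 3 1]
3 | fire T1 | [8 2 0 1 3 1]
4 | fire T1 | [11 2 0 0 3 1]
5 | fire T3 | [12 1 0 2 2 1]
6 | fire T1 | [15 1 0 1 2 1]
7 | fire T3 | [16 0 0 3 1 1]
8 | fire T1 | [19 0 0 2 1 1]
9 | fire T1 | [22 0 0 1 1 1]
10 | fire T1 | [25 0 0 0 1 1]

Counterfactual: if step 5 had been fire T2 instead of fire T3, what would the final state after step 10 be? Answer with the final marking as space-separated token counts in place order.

(re-executing from step 5 with the substitution; state before step 5: [11 2 0 0 3 1])
5 | fire T2 | [11 2 0 0 3 1]
6 | fire T1 | [11 2 0 0 3 1]
7 | fire T3 | [12 1 0 2 2 1]
8 | fire T1 | [15 1 0 1 2 1]
9 | fire T1 | [18 1 0 0 2 1]
10 | fire T1 | [18 1 0 0 2 1]

18 1 0 0 2 1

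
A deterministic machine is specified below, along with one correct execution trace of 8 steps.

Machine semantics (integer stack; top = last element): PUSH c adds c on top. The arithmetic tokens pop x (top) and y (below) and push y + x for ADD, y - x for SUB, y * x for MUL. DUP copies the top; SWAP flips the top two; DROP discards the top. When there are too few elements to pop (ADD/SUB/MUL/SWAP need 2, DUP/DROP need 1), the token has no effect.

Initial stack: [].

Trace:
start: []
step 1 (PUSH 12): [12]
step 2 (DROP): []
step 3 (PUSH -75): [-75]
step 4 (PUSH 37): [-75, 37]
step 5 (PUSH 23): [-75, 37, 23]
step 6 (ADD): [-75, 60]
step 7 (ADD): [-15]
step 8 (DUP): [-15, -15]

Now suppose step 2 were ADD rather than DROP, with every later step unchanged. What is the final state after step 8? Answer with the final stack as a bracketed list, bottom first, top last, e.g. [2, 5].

[12, -15, -15]

(re-executing from step 2 with the substitution; state before step 2: [12])
step 2 (ADD): [12]
step 3 (PUSH -75): [12, -75]
step 4 (PUSH 37): [12, -75, 37]
step 5 (PUSH 23): [12, -75, 37, 23]
step 6 (ADD): [12, -75, 60]
step 7 (ADD): [12, -15]
step 8 (DUP): [12, -15, -15]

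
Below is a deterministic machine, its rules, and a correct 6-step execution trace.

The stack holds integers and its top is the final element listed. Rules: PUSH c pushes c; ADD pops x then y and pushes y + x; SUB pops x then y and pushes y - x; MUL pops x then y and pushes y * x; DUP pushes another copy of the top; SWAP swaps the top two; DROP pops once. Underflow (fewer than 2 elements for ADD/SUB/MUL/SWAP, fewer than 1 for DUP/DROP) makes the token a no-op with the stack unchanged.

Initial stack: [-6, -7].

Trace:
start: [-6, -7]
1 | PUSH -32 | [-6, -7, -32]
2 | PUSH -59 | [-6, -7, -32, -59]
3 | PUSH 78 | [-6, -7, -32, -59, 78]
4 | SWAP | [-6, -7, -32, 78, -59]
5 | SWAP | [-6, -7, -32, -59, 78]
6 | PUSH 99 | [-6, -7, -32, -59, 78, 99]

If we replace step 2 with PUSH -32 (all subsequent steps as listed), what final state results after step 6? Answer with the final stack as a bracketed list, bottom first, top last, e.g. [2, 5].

(re-executing from step 2 with the substitution; state before step 2: [-6, -7, -32])
2 | PUSH -32 | [-6, -7, -32, -32]
3 | PUSH 78 | [-6, -7, -32, -32, 78]
4 | SWAP | [-6, -7, -32, 78, -32]
5 | SWAP | [-6, -7, -32, -32, 78]
6 | PUSH 99 | [-6, -7, -32, -32, 78, 99]

[-6, -7, -32, -32, 78, 99]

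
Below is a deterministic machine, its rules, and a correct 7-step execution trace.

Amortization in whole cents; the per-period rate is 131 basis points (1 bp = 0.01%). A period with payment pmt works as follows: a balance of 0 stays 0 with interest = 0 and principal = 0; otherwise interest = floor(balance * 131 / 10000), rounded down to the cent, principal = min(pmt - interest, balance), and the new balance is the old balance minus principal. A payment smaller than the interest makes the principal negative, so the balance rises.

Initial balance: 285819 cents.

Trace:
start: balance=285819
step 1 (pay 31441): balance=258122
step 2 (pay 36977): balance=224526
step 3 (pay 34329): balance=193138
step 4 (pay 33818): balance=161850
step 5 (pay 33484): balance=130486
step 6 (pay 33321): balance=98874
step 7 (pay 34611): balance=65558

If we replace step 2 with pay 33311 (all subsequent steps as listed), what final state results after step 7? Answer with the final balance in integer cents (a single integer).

(re-executing from step 2 with the substitution; state before step 2: balance=258122)
step 2 (pay 33311): balance=228192
step 3 (pay 34329): balance=196852
step 4 (pay 33818): balance=165612
step 5 (pay 33484): balance=134297
step 6 (pay 33321): balance=102735
step 7 (pay 34611): balance=69469

69469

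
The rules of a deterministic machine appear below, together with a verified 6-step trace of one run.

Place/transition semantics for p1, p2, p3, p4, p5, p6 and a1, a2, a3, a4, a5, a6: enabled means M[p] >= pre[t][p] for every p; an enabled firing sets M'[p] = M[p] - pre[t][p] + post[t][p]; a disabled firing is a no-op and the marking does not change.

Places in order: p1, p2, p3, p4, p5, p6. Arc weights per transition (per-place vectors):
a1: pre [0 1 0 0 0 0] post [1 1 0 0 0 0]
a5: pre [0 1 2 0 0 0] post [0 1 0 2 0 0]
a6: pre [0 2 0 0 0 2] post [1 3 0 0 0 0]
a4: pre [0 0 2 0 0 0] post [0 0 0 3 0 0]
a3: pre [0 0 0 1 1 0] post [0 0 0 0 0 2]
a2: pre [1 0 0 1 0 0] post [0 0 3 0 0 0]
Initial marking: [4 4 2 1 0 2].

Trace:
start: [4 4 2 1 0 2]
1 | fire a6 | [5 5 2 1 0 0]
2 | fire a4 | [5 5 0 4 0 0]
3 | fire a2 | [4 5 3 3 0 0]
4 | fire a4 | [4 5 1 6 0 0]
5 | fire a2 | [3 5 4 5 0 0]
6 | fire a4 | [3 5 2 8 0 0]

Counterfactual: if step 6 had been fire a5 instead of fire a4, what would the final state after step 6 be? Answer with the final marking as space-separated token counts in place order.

3 5 2 7 0 0

(re-executing from step 6 with the substitution; state before step 6: [3 5 4 5 0 0])
6 | fire a5 | [3 5 2 7 0 0]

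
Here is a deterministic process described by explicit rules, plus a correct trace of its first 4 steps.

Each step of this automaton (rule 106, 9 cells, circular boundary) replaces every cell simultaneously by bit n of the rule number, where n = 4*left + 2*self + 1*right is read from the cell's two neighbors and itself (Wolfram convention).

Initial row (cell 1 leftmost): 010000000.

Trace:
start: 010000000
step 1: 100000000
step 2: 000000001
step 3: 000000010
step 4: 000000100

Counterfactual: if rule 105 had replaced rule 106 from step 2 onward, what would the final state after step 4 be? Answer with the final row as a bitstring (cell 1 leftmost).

(re-executing steps 2..4 under rule 105; state before step 2: 100000000)
step 2: 001111110
step 3: 101000010
step 4: 010011001

010011001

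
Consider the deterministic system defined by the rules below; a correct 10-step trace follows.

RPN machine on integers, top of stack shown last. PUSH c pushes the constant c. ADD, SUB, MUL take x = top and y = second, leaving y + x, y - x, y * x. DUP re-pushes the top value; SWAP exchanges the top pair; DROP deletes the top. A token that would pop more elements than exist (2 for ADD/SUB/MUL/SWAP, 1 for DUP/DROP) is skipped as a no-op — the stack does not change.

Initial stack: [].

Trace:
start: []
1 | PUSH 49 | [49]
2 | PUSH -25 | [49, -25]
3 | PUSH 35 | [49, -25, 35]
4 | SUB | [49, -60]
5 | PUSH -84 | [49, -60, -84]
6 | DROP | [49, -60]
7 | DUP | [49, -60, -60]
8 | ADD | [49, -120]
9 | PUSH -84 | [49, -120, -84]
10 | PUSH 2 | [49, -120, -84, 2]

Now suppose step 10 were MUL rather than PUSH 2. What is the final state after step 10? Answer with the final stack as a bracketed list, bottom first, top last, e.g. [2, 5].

[49, 10080]

(re-executing from step 10 with the substitution; state before step 10: [49, -120, -84])
10 | MUL | [49, 10080]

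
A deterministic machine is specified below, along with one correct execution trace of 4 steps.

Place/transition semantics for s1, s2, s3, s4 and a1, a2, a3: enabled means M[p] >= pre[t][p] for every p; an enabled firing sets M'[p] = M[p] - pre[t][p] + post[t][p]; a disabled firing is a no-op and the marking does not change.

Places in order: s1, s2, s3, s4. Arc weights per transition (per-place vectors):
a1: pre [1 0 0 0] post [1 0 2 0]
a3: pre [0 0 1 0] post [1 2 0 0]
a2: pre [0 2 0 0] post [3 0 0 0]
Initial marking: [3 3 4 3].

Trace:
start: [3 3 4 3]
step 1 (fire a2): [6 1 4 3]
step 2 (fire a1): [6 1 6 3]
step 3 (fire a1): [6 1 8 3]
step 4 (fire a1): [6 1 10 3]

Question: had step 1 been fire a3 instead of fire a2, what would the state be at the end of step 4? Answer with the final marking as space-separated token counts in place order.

4 5 9 3

(re-executing from step 1 with the substitution; state before step 1: [3 3 4 3])
step 1 (fire a3): [4 5 3 3]
step 2 (fire a1): [4 5 5 3]
step 3 (fire a1): [4 5 7 3]
step 4 (fire a1): [4 5 9 3]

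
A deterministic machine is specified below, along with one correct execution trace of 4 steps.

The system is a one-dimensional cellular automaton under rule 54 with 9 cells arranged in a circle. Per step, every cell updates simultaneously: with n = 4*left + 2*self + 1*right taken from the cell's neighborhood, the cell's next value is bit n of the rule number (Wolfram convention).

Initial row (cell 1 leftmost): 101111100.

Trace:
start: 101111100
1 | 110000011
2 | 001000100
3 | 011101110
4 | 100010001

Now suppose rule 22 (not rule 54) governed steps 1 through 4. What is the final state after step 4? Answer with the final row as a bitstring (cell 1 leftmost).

(re-executing steps 1..4 under rule 22; state before step 1: 101111100)
1 | 100000011
2 | 010000100
3 | 111001110
4 | 000110000

000110000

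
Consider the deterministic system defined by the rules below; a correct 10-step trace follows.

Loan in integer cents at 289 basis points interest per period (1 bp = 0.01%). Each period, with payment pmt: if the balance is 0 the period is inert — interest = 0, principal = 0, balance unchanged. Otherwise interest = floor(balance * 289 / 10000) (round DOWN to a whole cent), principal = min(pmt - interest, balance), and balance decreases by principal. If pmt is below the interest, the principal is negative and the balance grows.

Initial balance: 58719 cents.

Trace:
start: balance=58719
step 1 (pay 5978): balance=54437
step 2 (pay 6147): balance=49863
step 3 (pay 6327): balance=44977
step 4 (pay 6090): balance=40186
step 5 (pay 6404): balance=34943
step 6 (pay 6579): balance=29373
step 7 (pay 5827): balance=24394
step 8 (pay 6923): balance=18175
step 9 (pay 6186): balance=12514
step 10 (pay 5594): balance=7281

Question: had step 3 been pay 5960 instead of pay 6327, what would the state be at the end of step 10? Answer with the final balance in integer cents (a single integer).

(re-executing from step 3 with the substitution; state before step 3: balance=49863)
step 3 (pay 5960): balance=45344
step 4 (pay 6090): balance=40564
step 5 (pay 6404): balance=35332
step 6 (pay 6579): balance=29774
step 7 (pay 5827): balance=24807
step 8 (pay 6923): balance=18600
step 9 (pay 6186): balance=12951
step 10 (pay 5594): balance=7731

7731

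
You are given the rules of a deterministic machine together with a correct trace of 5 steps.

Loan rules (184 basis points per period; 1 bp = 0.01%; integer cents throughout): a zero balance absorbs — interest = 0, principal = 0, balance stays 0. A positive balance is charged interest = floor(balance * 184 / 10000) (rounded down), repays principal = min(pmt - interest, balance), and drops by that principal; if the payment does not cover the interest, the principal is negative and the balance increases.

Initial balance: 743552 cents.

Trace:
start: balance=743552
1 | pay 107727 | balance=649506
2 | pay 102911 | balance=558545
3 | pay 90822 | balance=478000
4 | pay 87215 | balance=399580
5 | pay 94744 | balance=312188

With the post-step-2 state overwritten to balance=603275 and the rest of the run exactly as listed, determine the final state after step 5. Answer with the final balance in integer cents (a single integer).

state after step 2 := balance=603275
3 | pay 90822 | balance=523553
4 | pay 87215 | balance=445971
5 | pay 94744 | balance=359432

359432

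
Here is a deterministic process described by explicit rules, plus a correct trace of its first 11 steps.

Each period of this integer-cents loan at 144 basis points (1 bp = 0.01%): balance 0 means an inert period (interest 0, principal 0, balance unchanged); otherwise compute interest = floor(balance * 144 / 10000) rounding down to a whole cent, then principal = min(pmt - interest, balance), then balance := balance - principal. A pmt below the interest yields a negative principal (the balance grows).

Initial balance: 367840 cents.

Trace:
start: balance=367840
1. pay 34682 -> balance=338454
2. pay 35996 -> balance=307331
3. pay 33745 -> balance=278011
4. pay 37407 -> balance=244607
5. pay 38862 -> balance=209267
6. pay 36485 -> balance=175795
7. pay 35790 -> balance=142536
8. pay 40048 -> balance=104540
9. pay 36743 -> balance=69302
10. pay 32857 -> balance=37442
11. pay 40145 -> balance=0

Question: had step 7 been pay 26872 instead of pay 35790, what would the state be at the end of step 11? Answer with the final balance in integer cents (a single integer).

7279

(re-executing from step 7 with the substitution; state before step 7: balance=175795)
7. pay 26872 -> balance=151454
8. pay 40048 -> balance=113586
9. pay 36743 -> balance=78478
10. pay 32857 -> balance=46751
11. pay 40145 -> balance=7279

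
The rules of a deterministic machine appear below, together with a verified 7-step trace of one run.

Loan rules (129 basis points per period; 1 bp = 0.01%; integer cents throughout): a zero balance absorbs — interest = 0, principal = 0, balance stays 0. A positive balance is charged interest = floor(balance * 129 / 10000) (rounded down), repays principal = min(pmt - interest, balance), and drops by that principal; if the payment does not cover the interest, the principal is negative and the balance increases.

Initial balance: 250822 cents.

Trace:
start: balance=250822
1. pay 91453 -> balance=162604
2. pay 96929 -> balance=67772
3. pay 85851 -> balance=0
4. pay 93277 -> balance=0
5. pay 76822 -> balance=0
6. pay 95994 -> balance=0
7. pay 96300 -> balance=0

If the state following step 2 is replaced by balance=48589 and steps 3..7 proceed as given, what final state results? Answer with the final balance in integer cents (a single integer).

0

state after step 2 := balance=48589
3. pay 85851 -> balance=0
4. pay 93277 -> balance=0
5. pay 76822 -> balance=0
6. pay 95994 -> balance=0
7. pay 96300 -> balance=0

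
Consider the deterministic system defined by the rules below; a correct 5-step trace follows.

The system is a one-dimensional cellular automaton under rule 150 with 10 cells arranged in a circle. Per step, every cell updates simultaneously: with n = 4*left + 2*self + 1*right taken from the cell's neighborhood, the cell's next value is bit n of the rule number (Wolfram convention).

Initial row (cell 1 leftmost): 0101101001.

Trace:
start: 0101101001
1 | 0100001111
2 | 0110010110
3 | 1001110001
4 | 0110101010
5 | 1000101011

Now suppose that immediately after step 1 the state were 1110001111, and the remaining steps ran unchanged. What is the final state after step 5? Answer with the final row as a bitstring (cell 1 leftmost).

0010001001

state after step 1 := 1110001111
2 | 1101010111
3 | 1001010011
4 | 0111011101
5 | 0010001001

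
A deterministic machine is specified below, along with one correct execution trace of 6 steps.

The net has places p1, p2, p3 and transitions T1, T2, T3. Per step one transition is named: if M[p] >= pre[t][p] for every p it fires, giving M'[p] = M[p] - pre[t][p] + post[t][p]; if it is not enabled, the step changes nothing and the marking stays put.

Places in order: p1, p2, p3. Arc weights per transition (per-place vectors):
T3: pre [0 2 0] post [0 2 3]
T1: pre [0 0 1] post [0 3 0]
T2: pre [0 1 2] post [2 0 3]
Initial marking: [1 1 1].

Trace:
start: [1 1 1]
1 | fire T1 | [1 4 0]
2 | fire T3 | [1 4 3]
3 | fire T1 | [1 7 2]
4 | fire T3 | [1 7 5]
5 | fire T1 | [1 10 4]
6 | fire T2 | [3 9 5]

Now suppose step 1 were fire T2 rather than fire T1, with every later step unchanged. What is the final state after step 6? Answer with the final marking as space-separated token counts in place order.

(re-executing from step 1 with the substitution; state before step 1: [1 1 1])
1 | fire T2 | [1 1 1]
2 | fire T3 | [1 1 1]
3 | fire T1 | [1 4 0]
4 | fire T3 | [1 4 3]
5 | fire T1 | [1 7 2]
6 | fire T2 | [3 6 3]

3 6 3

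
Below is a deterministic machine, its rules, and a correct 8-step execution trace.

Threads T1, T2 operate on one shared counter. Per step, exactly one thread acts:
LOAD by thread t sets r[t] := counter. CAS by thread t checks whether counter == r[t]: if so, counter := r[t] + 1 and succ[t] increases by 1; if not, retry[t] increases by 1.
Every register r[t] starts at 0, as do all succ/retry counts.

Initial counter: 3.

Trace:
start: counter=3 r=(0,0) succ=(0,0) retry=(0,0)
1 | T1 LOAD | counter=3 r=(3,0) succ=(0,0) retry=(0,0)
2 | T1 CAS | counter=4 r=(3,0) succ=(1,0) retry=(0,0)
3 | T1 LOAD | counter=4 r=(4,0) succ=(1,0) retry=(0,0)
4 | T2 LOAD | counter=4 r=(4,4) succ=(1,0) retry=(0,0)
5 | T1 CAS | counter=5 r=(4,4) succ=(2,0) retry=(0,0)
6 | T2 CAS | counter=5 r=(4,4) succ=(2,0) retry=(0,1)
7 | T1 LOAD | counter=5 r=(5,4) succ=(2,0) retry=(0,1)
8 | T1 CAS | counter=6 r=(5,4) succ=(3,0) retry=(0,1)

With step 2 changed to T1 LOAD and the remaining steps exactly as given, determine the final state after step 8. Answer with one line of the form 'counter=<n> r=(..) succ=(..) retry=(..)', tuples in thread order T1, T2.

counter=5 r=(4,3) succ=(2,0) retry=(0,1)

(re-executing from step 2 with the substitution; state before step 2: counter=3 r=(3,0) succ=(0,0) retry=(0,0))
2 | T1 LOAD | counter=3 r=(3,0) succ=(0,0) retry=(0,0)
3 | T1 LOAD | counter=3 r=(3,0) succ=(0,0) retry=(0,0)
4 | T2 LOAD | counter=3 r=(3,3) succ=(0,0) retry=(0,0)
5 | T1 CAS | counter=4 r=(3,3) succ=(1,0) retry=(0,0)
6 | T2 CAS | counter=4 r=(3,3) succ=(1,0) retry=(0,1)
7 | T1 LOAD | counter=4 r=(4,3) succ=(1,0) retry=(0,1)
8 | T1 CAS | counter=5 r=(4,3) succ=(2,0) retry=(0,1)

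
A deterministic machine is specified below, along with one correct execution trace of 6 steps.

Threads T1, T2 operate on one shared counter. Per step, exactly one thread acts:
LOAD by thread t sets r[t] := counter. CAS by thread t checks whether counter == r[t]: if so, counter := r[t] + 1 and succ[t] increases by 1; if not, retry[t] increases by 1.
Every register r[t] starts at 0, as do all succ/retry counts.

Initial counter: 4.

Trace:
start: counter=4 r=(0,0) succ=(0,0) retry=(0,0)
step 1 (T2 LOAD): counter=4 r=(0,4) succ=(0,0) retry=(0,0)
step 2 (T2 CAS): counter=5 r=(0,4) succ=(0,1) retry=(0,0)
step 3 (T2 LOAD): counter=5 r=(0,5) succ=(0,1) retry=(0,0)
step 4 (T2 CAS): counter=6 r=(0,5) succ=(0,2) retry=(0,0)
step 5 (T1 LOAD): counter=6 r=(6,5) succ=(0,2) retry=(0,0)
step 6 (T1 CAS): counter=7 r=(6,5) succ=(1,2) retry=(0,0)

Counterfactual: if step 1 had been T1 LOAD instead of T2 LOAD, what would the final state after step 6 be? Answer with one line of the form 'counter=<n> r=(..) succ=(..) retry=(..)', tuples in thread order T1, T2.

(re-executing from step 1 with the substitution; state before step 1: counter=4 r=(0,0) succ=(0,0) retry=(0,0))
step 1 (T1 LOAD): counter=4 r=(4,0) succ=(0,0) retry=(0,0)
step 2 (T2 CAS): counter=4 r=(4,0) succ=(0,0) retry=(0,1)
step 3 (T2 LOAD): counter=4 r=(4,4) succ=(0,0) retry=(0,1)
step 4 (T2 CAS): counter=5 r=(4,4) succ=(0,1) retry=(0,1)
step 5 (T1 LOAD): counter=5 r=(5,4) succ=(0,1) retry=(0,1)
step 6 (T1 CAS): counter=6 r=(5,4) succ=(1,1) retry=(0,1)

counter=6 r=(5,4) succ=(1,1) retry=(0,1)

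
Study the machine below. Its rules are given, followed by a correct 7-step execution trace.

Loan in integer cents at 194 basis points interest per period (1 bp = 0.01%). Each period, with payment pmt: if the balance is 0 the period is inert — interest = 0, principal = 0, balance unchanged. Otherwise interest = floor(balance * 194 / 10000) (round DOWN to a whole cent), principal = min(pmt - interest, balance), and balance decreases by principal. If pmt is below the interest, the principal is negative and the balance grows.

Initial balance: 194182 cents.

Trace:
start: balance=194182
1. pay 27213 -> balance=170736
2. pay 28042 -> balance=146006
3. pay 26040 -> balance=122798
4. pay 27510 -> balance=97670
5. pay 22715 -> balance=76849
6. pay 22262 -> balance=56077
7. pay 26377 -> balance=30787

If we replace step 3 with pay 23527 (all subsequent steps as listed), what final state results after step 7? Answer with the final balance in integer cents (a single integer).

(re-executing from step 3 with the substitution; state before step 3: balance=146006)
3. pay 23527 -> balance=125311
4. pay 27510 -> balance=100232
5. pay 22715 -> balance=79461
6. pay 22262 -> balance=58740
7. pay 26377 -> balance=33502

33502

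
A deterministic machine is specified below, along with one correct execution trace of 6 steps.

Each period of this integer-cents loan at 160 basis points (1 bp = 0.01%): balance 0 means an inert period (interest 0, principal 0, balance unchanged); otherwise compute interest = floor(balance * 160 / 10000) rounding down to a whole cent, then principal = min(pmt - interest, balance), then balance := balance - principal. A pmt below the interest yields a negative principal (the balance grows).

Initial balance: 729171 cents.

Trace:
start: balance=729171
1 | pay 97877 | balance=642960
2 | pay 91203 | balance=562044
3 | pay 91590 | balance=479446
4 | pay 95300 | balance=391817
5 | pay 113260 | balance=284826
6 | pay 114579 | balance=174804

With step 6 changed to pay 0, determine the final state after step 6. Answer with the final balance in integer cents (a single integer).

289383

(re-executing from step 6 with the substitution; state before step 6: balance=284826)
6 | pay 0 | balance=289383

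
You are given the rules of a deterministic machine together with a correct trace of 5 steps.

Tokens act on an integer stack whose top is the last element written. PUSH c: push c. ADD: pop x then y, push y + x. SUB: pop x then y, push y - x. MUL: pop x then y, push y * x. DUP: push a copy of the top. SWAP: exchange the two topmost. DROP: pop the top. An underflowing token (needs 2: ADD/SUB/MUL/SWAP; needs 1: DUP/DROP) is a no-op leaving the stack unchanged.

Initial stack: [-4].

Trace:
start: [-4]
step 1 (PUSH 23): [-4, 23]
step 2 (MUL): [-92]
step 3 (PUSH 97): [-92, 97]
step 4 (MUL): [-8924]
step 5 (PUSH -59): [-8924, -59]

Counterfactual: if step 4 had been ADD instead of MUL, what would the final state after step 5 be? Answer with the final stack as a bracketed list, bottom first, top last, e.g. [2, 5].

[5, -59]

(re-executing from step 4 with the substitution; state before step 4: [-92, 97])
step 4 (ADD): [5]
step 5 (PUSH -59): [5, -59]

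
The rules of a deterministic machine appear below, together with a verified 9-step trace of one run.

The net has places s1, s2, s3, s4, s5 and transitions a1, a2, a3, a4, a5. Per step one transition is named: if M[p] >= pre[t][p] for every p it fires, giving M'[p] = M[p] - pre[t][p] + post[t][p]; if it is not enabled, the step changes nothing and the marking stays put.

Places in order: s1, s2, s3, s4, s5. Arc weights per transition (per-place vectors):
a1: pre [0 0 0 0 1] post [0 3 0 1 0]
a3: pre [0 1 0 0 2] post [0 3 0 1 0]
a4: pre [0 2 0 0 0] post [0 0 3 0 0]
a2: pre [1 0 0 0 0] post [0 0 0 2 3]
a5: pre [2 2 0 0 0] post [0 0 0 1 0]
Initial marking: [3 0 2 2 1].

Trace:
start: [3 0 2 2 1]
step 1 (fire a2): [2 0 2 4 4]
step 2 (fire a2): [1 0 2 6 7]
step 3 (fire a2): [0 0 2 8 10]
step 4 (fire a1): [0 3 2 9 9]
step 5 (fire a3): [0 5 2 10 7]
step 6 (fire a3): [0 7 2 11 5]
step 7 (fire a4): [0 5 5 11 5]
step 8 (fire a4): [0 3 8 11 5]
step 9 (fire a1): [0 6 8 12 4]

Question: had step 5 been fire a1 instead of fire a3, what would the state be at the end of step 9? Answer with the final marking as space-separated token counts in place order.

(re-executing from step 5 with the substitution; state before step 5: [0 3 2 9 9])
step 5 (fire a1): [0 6 2 10 8]
step 6 (fire a3): [0 8 2 11 6]
step 7 (fire a4): [0 6 5 11 6]
step 8 (fire a4): [0 4 8 11 6]
step 9 (fire a1): [0 7 8 12 5]

0 7 8 12 5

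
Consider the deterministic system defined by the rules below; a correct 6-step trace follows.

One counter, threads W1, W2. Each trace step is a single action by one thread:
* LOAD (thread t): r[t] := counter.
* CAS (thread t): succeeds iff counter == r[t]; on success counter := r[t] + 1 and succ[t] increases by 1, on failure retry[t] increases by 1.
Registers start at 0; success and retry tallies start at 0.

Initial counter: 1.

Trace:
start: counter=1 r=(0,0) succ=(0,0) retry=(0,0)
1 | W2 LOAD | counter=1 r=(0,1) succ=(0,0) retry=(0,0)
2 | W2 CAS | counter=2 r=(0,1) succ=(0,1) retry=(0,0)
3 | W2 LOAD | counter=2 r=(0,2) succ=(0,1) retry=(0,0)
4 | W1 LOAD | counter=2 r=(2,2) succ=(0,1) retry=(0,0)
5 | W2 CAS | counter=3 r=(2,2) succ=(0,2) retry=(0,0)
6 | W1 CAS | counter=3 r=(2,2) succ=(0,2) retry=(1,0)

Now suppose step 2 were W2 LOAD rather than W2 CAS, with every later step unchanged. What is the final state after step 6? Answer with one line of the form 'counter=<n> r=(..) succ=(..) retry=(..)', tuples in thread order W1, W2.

(re-executing from step 2 with the substitution; state before step 2: counter=1 r=(0,1) succ=(0,0) retry=(0,0))
2 | W2 LOAD | counter=1 r=(0,1) succ=(0,0) retry=(0,0)
3 | W2 LOAD | counter=1 r=(0,1) succ=(0,0) retry=(0,0)
4 | W1 LOAD | counter=1 r=(1,1) succ=(0,0) retry=(0,0)
5 | W2 CAS | counter=2 r=(1,1) succ=(0,1) retry=(0,0)
6 | W1 CAS | counter=2 r=(1,1) succ=(0,1) retry=(1,0)

counter=2 r=(1,1) succ=(0,1) retry=(1,0)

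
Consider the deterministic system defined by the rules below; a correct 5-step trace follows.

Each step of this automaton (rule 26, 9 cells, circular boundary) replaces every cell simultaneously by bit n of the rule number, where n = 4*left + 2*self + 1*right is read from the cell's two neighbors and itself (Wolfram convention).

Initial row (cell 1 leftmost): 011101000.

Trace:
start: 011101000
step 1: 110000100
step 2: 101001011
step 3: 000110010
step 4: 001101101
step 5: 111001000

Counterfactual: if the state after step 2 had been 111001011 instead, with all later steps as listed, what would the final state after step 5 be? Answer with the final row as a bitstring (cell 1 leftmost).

111001000

state after step 2 := 111001011
step 3: 000110010
step 4: 001101101
step 5: 111001000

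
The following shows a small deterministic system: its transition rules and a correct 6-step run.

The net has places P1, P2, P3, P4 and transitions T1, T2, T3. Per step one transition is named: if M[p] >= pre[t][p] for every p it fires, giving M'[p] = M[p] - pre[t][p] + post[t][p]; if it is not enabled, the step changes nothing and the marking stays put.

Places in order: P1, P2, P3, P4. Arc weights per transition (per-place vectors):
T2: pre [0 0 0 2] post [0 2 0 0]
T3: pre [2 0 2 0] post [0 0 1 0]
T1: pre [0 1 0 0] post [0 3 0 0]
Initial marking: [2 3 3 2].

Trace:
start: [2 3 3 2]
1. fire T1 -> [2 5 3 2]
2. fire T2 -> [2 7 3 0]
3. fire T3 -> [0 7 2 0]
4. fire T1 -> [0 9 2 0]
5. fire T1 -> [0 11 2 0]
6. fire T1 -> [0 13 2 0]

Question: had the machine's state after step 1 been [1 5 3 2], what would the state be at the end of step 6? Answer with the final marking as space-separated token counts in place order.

1 13 3 0

state after step 1 := [1 5 3 2]
2. fire T2 -> [1 7 3 0]
3. fire T3 -> [1 7 3 0]
4. fire T1 -> [1 9 3 0]
5. fire T1 -> [1 11 3 0]
6. fire T1 -> [1 13 3 0]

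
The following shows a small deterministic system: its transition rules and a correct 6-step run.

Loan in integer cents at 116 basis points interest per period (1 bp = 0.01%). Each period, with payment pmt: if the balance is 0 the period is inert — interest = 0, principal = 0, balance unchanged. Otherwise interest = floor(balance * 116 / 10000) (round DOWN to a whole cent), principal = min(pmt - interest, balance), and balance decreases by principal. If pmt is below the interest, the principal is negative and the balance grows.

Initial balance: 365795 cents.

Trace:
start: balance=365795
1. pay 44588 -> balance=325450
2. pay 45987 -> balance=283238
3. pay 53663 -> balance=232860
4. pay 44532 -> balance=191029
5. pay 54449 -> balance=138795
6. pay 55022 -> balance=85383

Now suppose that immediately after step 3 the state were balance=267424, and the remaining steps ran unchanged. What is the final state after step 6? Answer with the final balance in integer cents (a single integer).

state after step 3 := balance=267424
4. pay 44532 -> balance=225994
5. pay 54449 -> balance=174166
6. pay 55022 -> balance=121164

121164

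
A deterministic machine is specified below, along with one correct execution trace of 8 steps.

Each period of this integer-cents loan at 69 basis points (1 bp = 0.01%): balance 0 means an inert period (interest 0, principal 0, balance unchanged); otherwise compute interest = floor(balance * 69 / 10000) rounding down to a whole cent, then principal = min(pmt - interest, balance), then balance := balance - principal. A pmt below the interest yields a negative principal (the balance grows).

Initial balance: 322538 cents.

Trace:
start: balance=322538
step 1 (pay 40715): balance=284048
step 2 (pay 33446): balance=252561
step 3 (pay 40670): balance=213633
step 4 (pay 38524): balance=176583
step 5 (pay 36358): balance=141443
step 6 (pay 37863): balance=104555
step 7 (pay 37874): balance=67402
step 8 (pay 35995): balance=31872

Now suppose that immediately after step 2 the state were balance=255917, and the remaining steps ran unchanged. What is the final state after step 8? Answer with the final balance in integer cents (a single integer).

35369

state after step 2 := balance=255917
step 3 (pay 40670): balance=217012
step 4 (pay 38524): balance=179985
step 5 (pay 36358): balance=144868
step 6 (pay 37863): balance=108004
step 7 (pay 37874): balance=70875
step 8 (pay 35995): balance=35369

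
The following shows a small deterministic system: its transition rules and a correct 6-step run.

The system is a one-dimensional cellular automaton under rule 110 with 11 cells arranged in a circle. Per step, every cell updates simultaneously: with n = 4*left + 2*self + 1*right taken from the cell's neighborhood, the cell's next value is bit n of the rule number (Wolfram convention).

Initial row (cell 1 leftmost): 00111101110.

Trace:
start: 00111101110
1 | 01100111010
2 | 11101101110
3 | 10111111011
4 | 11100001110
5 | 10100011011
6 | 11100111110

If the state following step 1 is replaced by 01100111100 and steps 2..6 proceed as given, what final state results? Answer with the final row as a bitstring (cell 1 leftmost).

state after step 1 := 01100111100
2 | 11101100100
3 | 10111101101
4 | 11100111111
5 | 00101100000
6 | 01111100000

01111100000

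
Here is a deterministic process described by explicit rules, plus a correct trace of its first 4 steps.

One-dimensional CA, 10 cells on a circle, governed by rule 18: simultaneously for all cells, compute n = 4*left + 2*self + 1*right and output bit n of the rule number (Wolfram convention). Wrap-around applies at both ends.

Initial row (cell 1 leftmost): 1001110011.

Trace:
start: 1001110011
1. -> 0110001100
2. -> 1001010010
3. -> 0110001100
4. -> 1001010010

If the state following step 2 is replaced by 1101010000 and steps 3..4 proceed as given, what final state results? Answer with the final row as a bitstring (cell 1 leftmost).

state after step 2 := 1101010000
3. -> 0000001001
4. -> 1000010110

1000010110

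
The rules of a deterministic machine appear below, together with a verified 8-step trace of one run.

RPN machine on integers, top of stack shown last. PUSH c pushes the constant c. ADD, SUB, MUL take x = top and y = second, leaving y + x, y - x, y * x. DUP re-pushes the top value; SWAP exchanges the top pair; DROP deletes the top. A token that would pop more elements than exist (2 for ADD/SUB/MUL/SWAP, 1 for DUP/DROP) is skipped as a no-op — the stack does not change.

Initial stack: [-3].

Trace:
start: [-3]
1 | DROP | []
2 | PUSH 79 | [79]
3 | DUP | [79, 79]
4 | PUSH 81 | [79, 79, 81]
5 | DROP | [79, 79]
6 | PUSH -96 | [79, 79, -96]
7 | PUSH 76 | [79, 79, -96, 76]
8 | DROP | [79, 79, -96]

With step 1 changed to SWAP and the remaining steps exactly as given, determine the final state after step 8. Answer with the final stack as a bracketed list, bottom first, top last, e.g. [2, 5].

[-3, 79, 79, -96]

(re-executing from step 1 with the substitution; state before step 1: [-3])
1 | SWAP | [-3]
2 | PUSH 79 | [-3, 79]
3 | DUP | [-3, 79, 79]
4 | PUSH 81 | [-3, 79, 79, 81]
5 | DROP | [-3, 79, 79]
6 | PUSH -96 | [-3, 79, 79, -96]
7 | PUSH 76 | [-3, 79, 79, -96, 76]
8 | DROP | [-3, 79, 79, -96]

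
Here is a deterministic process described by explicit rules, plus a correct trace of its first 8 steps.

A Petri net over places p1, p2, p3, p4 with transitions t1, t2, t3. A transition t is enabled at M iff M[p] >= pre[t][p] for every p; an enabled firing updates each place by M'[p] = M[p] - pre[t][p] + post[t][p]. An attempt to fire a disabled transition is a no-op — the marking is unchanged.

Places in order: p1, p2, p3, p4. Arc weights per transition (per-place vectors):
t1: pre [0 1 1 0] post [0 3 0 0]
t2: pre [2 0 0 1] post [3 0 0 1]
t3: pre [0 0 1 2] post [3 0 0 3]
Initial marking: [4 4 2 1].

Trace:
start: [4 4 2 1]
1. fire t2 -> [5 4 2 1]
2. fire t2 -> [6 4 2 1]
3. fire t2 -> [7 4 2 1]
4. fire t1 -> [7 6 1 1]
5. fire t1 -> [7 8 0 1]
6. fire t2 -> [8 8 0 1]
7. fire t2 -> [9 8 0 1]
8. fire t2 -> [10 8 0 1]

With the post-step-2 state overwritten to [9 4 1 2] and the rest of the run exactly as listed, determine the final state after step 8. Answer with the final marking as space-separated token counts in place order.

state after step 2 := [9 4 1 2]
3. fire t2 -> [10 4 1 2]
4. fire t1 -> [10 6 0 2]
5. fire t1 -> [10 6 0 2]
6. fire t2 -> [11 6 0 2]
7. fire t2 -> [12 6 0 2]
8. fire t2 -> [13 6 0 2]

13 6 0 2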